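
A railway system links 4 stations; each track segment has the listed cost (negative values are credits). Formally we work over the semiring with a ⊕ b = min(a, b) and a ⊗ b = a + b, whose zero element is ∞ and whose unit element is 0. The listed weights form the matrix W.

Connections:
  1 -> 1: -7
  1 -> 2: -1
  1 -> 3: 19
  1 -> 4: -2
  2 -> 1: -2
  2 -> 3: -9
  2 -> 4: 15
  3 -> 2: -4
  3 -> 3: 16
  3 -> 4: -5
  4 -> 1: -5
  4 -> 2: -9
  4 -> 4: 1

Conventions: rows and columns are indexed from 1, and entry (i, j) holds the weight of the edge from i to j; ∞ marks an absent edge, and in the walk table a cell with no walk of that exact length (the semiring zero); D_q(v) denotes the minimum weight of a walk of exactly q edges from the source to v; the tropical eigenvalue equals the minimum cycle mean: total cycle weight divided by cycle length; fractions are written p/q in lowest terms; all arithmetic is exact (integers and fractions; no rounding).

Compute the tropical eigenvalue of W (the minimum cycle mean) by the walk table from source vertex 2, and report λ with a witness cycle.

q=0: [∞, 0, ∞, ∞]
q=1: [-2, ∞, -9, 15]
q=2: [-9, -13, 7, -14]
q=3: [-19, -23, -22, -13]
q=4: [-26, -26, -32, -27]
Optimal cycle mean attained by: cycle 2->3->4->2, total (-9) + (-5) + (-9), length 3.
Answer: λ = -23/3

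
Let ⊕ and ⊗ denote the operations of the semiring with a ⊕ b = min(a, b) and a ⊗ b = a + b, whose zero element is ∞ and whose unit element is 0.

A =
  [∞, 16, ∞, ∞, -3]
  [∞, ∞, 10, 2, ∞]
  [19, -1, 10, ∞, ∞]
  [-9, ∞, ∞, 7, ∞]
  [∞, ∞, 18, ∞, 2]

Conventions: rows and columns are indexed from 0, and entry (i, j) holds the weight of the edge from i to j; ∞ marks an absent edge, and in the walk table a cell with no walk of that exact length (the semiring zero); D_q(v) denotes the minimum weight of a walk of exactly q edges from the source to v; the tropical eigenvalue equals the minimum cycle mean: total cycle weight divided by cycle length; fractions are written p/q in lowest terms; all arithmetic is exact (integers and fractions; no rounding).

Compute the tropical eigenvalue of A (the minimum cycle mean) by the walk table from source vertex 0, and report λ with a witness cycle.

q=0: [0, ∞, ∞, ∞, ∞]
q=1: [∞, 16, ∞, ∞, -3]
q=2: [∞, ∞, 15, 18, -1]
q=3: [9, 14, 17, 25, 1]
q=4: [16, 16, 19, 16, 3]
q=5: [7, 18, 21, 18, 5]
Optimal cycle mean attained by: cycle 0->4->2->1->3->0, total (-3) + 18 + (-1) + 2 + (-9), length 5.
Answer: λ = 7/5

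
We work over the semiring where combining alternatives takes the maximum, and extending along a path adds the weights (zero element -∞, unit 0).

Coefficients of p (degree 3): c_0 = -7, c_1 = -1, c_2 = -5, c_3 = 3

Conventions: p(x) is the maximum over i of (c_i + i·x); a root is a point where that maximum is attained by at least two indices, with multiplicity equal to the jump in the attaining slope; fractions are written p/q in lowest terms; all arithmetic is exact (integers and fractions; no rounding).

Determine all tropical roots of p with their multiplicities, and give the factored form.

hull edge (i=0, c=-7) to (i=1, c=-1): slope 6, span 1
hull edge (i=1, c=-1) to (i=3, c=3): slope 2, span 2
Factored form: p(x) = 3 ⊗ (x ⊕ (-6)) ⊗ (x ⊕ (-2)) ⊗ (x ⊕ (-2))
Answer: roots = -6 (mult 1), -2 (mult 2)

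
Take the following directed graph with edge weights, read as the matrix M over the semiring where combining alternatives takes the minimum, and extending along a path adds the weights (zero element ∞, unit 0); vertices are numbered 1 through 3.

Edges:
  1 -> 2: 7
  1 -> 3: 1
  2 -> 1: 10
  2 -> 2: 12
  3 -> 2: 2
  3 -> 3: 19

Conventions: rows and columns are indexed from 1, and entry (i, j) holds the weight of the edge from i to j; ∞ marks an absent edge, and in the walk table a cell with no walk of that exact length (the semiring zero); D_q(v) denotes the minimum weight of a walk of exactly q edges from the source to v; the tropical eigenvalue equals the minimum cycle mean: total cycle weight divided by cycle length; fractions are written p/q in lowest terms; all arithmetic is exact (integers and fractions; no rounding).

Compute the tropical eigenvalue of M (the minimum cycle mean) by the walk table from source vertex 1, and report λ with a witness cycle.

q=0: [0, ∞, ∞]
q=1: [∞, 7, 1]
q=2: [17, 3, 20]
q=3: [13, 15, 18]
Optimal cycle mean attained by: cycle 1->3->2->1, total 1 + 2 + 10, length 3.
Answer: λ = 13/3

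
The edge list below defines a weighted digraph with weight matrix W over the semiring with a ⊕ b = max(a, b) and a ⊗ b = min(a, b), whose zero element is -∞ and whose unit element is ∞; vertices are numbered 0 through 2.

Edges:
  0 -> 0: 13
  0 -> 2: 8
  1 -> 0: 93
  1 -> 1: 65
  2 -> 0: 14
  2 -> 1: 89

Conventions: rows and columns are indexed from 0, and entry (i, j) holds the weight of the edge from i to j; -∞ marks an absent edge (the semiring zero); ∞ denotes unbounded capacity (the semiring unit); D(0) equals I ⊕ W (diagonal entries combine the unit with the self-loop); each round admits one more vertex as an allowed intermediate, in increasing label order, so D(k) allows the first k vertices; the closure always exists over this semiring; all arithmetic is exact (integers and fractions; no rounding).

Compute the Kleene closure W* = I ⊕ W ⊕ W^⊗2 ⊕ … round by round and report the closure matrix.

D(0):
  [∞, -∞, 8]
  [93, ∞, -∞]
  [14, 89, ∞]
D(1):
  [∞, -∞, 8]
  [93, ∞, 8]
  [14, 89, ∞]
D(2):
  [∞, -∞, 8]
  [93, ∞, 8]
  [89, 89, ∞]
D(3):
  [∞, 8, 8]
  [93, ∞, 8]
  [89, 89, ∞]
Answer: W* = [[∞, 8, 8], [93, ∞, 8], [89, 89, ∞]]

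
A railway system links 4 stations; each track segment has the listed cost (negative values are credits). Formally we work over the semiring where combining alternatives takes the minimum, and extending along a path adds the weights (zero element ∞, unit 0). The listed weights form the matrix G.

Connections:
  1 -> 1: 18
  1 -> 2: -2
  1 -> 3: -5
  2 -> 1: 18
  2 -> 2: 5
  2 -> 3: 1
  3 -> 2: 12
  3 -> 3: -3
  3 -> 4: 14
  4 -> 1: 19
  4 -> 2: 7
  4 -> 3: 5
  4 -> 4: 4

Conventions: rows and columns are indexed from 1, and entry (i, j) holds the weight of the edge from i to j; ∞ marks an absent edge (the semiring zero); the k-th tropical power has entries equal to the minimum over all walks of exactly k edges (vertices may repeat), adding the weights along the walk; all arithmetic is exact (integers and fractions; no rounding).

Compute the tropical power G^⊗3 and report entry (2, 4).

G^⊗2:
  [16, 3, -8, 9]
  [23, 10, -2, 15]
  [30, 9, -6, 11]
  [23, 11, 2, 8]
G^⊗3:
  [21, 4, -11, 6]
  [28, 10, -5, 12]
  [27, 6, -9, 8]
  [27, 14, -1, 12]
Key observation: the optimum is the walk 2->3->3->4, with weight 1 + (-3) + 14 = 12.
Optimal value attained by: walk 2->3->3->4.
Answer: (G^⊗3)[2][4] = 12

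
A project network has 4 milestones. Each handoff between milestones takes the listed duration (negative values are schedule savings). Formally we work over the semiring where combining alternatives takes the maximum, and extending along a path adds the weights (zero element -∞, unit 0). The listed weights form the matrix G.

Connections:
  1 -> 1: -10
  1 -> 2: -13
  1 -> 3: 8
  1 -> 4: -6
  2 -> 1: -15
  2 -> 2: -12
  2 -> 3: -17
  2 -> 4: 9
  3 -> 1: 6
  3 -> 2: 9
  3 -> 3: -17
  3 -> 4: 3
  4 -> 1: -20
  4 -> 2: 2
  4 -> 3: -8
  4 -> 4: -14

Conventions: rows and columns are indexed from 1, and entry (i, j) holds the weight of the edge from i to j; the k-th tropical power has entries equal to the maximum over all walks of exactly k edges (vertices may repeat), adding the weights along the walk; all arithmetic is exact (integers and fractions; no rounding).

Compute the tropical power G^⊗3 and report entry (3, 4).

G^⊗2:
  [14, 17, -2, 11]
  [-11, 11, 1, -3]
  [-4, 5, 14, 18]
  [-2, 1, -12, 11]
G^⊗3:
  [4, 13, 22, 26]
  [7, 10, -3, 20]
  [20, 23, 10, 17]
  [-6, 13, 6, 10]
Key observation: the optimum is the walk 3->1->3->4, with weight 6 + 8 + 3 = 17.
Optimal value attained by: walk 3->1->3->4.
Answer: (G^⊗3)[3][4] = 17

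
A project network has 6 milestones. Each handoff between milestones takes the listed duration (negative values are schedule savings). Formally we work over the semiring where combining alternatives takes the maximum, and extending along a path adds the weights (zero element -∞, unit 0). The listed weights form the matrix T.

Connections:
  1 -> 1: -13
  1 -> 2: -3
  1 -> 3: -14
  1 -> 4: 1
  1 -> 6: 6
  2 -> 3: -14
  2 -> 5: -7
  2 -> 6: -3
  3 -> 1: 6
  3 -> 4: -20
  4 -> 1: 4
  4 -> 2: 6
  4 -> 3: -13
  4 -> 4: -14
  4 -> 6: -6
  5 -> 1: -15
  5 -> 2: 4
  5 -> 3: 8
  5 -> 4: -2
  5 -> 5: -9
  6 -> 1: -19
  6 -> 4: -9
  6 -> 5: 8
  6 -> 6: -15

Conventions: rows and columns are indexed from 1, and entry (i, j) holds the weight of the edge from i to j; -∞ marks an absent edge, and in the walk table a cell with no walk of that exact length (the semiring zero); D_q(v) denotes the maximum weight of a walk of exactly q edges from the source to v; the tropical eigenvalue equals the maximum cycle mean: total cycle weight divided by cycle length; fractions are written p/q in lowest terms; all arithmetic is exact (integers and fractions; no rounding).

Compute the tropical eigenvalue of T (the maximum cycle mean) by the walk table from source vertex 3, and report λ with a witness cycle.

q=0: [-∞, -∞, 0, -∞, -∞, -∞]
q=1: [6, -∞, -∞, -20, -∞, -∞]
q=2: [-7, 3, -8, 7, -∞, 12]
q=3: [11, 13, -6, 3, 20, 1]
q=4: [7, 24, 28, 18, 11, 17]
q=5: [34, 24, 19, 9, 25, 21]
q=6: [25, 31, 33, 35, 29, 40]
Optimal cycle mean attained by: cycle 1->6->5->3->1, total 6 + 8 + 8 + 6, length 4.
Answer: λ = 7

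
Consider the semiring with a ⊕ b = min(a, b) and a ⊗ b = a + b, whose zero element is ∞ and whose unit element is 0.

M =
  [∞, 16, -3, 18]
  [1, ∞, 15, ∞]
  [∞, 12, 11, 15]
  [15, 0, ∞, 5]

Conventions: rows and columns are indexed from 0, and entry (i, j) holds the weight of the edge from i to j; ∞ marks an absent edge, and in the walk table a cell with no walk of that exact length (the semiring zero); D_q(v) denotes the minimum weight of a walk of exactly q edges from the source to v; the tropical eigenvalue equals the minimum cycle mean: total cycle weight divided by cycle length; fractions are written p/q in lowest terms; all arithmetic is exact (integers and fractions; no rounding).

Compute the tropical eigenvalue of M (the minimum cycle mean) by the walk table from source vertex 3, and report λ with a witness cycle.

q=0: [∞, ∞, ∞, 0]
q=1: [15, 0, ∞, 5]
q=2: [1, 5, 12, 10]
q=3: [6, 10, -2, 15]
q=4: [11, 10, 3, 13]
Optimal cycle mean attained by: cycle 0->2->3->1->0, total (-3) + 15 + 0 + 1, length 4.
Answer: λ = 13/4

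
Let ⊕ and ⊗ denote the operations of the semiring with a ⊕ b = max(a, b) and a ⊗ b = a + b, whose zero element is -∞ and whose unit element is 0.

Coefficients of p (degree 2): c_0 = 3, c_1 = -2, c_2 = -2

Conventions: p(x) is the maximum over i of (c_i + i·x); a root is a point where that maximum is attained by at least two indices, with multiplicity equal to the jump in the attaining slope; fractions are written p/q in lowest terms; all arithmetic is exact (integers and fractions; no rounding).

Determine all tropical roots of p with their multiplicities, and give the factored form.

hull edge (i=0, c=3) to (i=2, c=-2): slope -5/2, span 2
Factored form: p(x) = -2 ⊗ (x ⊕ 5/2) ⊗ (x ⊕ 5/2)
Answer: roots = 5/2 (mult 2)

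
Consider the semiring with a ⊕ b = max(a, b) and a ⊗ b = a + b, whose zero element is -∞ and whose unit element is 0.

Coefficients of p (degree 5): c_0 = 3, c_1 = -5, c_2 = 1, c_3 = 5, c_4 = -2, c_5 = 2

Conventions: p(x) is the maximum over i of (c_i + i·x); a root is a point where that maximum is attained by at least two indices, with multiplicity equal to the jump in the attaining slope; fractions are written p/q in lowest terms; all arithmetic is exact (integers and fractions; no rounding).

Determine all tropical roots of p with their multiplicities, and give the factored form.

hull edge (i=0, c=3) to (i=3, c=5): slope 2/3, span 3
hull edge (i=3, c=5) to (i=5, c=2): slope -3/2, span 2
Factored form: p(x) = 2 ⊗ (x ⊕ (-2/3)) ⊗ (x ⊕ (-2/3)) ⊗ (x ⊕ (-2/3)) ⊗ (x ⊕ 3/2) ⊗ (x ⊕ 3/2)
Answer: roots = -2/3 (mult 3), 3/2 (mult 2)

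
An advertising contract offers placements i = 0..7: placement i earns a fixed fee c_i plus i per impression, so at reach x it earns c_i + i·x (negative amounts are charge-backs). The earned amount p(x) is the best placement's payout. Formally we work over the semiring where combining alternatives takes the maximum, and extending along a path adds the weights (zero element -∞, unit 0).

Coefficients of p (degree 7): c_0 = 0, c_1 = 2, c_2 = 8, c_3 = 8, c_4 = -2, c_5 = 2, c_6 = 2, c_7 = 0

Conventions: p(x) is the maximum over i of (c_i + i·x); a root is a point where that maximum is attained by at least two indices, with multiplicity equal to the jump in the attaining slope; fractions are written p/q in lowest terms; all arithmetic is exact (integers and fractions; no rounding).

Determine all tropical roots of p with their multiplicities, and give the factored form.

hull edge (i=0, c=0) to (i=2, c=8): slope 4, span 2
hull edge (i=2, c=8) to (i=3, c=8): slope 0, span 1
hull edge (i=3, c=8) to (i=7, c=0): slope -2, span 4
Factored form: p(x) = 0 ⊗ (x ⊕ (-4)) ⊗ (x ⊕ (-4)) ⊗ (x ⊕ 0) ⊗ (x ⊕ 2) ⊗ (x ⊕ 2) ⊗ (x ⊕ 2) ⊗ (x ⊕ 2)
Answer: roots = -4 (mult 2), 0 (mult 1), 2 (mult 4)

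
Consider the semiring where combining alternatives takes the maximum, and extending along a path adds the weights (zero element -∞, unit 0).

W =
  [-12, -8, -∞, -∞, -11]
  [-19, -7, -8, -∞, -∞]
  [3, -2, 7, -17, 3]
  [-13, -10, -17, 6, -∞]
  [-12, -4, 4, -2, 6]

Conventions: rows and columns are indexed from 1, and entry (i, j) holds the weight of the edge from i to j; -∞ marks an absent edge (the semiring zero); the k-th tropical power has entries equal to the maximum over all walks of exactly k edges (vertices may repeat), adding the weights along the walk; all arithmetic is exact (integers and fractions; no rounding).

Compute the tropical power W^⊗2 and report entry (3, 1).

W^⊗2:
  [-23, -15, -7, -13, -5]
  [-5, -10, -1, -25, -5]
  [10, 5, 14, 1, 10]
  [-7, -4, -10, 12, -14]
  [7, 2, 11, 4, 12]
Key observation: the optimum is the walk 3->3->1, with weight 7 + 3 = 10.
Optimal value attained by: walk 3->3->1.
Answer: (W^⊗2)[3][1] = 10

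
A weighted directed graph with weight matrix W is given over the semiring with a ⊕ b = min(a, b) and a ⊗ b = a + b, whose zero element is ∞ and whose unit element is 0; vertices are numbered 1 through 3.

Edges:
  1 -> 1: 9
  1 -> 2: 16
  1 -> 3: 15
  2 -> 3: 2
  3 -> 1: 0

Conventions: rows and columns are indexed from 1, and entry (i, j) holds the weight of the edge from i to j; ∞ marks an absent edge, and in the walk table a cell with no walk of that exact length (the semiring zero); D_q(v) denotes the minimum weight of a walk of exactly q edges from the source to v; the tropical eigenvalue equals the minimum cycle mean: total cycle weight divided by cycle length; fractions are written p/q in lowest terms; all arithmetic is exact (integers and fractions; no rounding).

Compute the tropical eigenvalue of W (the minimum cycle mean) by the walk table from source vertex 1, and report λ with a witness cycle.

q=0: [0, ∞, ∞]
q=1: [9, 16, 15]
q=2: [15, 25, 18]
q=3: [18, 31, 27]
Optimal cycle mean attained by: cycle 1->2->3->1, total 16 + 2 + 0, length 3.
Answer: λ = 6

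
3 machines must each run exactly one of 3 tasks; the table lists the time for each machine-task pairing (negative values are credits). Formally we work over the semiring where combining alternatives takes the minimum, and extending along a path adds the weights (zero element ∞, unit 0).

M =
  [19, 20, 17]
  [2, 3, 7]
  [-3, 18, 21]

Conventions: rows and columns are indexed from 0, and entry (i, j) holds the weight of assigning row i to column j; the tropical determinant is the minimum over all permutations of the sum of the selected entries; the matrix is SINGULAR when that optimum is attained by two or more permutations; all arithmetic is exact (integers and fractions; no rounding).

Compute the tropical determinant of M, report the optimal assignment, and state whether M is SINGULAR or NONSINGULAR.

σ = (0, 1, 2): 19 + 3 + 21 = 43
σ = (0, 2, 1): 19 + 7 + 18 = 44
σ = (1, 0, 2): 20 + 2 + 21 = 43
σ = (1, 2, 0): 20 + 7 + (-3) = 24
σ = (2, 0, 1): 17 + 2 + 18 = 37
σ = (2, 1, 0): 17 + 3 + (-3) = 17
Optimal value attained by: σ = (2, 1, 0).
Answer: det⊕(M) = 17; verdict: NONSINGULAR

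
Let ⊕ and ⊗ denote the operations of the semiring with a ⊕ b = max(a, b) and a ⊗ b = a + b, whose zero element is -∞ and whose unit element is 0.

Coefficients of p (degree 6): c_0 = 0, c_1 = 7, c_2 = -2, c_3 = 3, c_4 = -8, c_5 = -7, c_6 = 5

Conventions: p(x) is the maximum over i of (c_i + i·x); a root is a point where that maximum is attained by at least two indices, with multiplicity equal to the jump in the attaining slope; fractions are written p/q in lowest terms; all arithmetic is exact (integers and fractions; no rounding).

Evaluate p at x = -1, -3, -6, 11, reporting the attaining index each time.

p(-1) = max(0+0·(-1)=0, 7+1·(-1)=6, -2+2·(-1)=-4, 3+3·(-1)=0, -8+4·(-1)=-12, -7+5·(-1)=-12, 5+6·(-1)=-1) = 6 (attained by i=1)
p(-3) = max(0+0·(-3)=0, 7+1·(-3)=4, -2+2·(-3)=-8, 3+3·(-3)=-6, -8+4·(-3)=-20, -7+5·(-3)=-22, 5+6·(-3)=-13) = 4 (attained by i=1)
p(-6) = max(0+0·(-6)=0, 7+1·(-6)=1, -2+2·(-6)=-14, 3+3·(-6)=-15, -8+4·(-6)=-32, -7+5·(-6)=-37, 5+6·(-6)=-31) = 1 (attained by i=1)
p(11) = max(0+0·11=0, 7+1·11=18, -2+2·11=20, 3+3·11=36, -8+4·11=36, -7+5·11=48, 5+6·11=71) = 71 (attained by i=6)
Answer: p(-1) = 6; p(-3) = 4; p(-6) = 1; p(11) = 71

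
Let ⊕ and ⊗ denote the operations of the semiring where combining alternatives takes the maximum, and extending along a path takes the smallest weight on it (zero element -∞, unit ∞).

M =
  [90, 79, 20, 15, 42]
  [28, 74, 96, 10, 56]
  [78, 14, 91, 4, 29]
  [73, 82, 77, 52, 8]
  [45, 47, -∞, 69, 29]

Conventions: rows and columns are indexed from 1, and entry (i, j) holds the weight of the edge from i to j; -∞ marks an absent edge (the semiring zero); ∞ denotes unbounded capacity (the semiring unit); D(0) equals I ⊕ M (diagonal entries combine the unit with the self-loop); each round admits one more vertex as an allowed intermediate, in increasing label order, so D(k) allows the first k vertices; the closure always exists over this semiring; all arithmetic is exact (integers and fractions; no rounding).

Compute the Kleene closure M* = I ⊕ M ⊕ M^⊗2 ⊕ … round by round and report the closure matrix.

D(0):
  [∞, 79, 20, 15, 42]
  [28, ∞, 96, 10, 56]
  [78, 14, ∞, 4, 29]
  [73, 82, 77, ∞, 8]
  [45, 47, -∞, 69, ∞]
D(1):
  [∞, 79, 20, 15, 42]
  [28, ∞, 96, 15, 56]
  [78, 78, ∞, 15, 42]
  [73, 82, 77, ∞, 42]
  [45, 47, 20, 69, ∞]
D(2):
  [∞, 79, 79, 15, 56]
  [28, ∞, 96, 15, 56]
  [78, 78, ∞, 15, 56]
  [73, 82, 82, ∞, 56]
  [45, 47, 47, 69, ∞]
D(3):
  [∞, 79, 79, 15, 56]
  [78, ∞, 96, 15, 56]
  [78, 78, ∞, 15, 56]
  [78, 82, 82, ∞, 56]
  [47, 47, 47, 69, ∞]
D(4):
  [∞, 79, 79, 15, 56]
  [78, ∞, 96, 15, 56]
  [78, 78, ∞, 15, 56]
  [78, 82, 82, ∞, 56]
  [69, 69, 69, 69, ∞]
D(5):
  [∞, 79, 79, 56, 56]
  [78, ∞, 96, 56, 56]
  [78, 78, ∞, 56, 56]
  [78, 82, 82, ∞, 56]
  [69, 69, 69, 69, ∞]
Answer: M* = [[∞, 79, 79, 56, 56], [78, ∞, 96, 56, 56], [78, 78, ∞, 56, 56], [78, 82, 82, ∞, 56], [69, 69, 69, 69, ∞]]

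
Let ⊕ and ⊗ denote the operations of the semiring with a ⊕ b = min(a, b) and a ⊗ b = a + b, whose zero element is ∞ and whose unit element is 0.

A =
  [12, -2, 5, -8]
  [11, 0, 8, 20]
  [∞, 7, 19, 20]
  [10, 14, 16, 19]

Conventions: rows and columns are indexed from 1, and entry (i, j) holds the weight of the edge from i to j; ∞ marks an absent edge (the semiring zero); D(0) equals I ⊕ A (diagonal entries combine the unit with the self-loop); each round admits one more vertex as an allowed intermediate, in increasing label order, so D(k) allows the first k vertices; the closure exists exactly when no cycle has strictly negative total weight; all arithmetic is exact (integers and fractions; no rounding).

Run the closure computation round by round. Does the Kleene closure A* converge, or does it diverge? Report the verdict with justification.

D(0):
  [0, -2, 5, -8]
  [11, 0, 8, 20]
  [∞, 7, 0, 20]
  [10, 14, 16, 0]
D(1):
  [0, -2, 5, -8]
  [11, 0, 8, 3]
  [∞, 7, 0, 20]
  [10, 8, 15, 0]
D(2):
  [0, -2, 5, -8]
  [11, 0, 8, 3]
  [18, 7, 0, 10]
  [10, 8, 15, 0]
D(3):
  [0, -2, 5, -8]
  [11, 0, 8, 3]
  [18, 7, 0, 10]
  [10, 8, 15, 0]
D(4):
  [0, -2, 5, -8]
  [11, 0, 8, 3]
  [18, 7, 0, 10]
  [10, 8, 15, 0]
Key observation: every diagonal entry stays at the unit through all rounds, so no improving cycle exists.
Answer: CONVERGES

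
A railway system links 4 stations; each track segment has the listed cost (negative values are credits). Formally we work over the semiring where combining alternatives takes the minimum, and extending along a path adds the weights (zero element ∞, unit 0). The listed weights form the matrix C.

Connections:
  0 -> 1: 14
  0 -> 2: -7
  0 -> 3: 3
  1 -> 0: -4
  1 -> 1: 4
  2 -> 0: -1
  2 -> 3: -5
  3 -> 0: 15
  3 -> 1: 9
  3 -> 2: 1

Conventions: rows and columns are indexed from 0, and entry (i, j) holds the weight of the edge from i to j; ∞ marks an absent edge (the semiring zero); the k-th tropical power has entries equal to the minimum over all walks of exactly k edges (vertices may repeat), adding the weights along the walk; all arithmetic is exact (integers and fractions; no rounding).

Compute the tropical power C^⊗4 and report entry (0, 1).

C^⊗2:
  [-8, 12, 4, -12]
  [0, 8, -11, -1]
  [10, 4, -8, 2]
  [0, 13, 8, -4]
C^⊗3:
  [3, -3, -15, -5]
  [-12, 8, -7, -16]
  [-9, 8, 3, -13]
  [7, 5, -7, 3]
C^⊗4:
  [-16, 1, -4, -20]
  [-8, -7, -19, -12]
  [2, -4, -16, -6]
  [-8, 9, 0, -12]
Key observation: the optimum is the walk 0->2->3->1->1, with weight (-7) + (-5) + 9 + 4 = 1.
Optimal value attained by: walk 0->2->3->1->1.
Answer: (C^⊗4)[0][1] = 1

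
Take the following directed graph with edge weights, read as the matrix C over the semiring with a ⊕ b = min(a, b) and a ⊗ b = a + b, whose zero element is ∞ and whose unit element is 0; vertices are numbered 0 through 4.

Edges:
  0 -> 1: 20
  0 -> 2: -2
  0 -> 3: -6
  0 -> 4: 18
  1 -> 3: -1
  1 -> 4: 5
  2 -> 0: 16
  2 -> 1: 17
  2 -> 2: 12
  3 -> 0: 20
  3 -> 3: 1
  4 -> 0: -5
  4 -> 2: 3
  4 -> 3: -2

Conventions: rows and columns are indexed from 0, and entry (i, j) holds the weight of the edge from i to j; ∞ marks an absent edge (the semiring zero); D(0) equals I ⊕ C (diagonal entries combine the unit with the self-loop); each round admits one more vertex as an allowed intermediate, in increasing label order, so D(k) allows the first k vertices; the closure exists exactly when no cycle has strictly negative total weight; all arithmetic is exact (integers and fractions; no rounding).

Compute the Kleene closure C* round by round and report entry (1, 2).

D(0):
  [0, 20, -2, -6, 18]
  [∞, 0, ∞, -1, 5]
  [16, 17, 0, ∞, ∞]
  [20, ∞, ∞, 0, ∞]
  [-5, ∞, 3, -2, 0]
D(1):
  [0, 20, -2, -6, 18]
  [∞, 0, ∞, -1, 5]
  [16, 17, 0, 10, 34]
  [20, 40, 18, 0, 38]
  [-5, 15, -7, -11, 0]
D(2):
  [0, 20, -2, -6, 18]
  [∞, 0, ∞, -1, 5]
  [16, 17, 0, 10, 22]
  [20, 40, 18, 0, 38]
  [-5, 15, -7, -11, 0]
D(3):
  [0, 15, -2, -6, 18]
  [∞, 0, ∞, -1, 5]
  [16, 17, 0, 10, 22]
  [20, 35, 18, 0, 38]
  [-5, 10, -7, -11, 0]
D(4):
  [0, 15, -2, -6, 18]
  [19, 0, 17, -1, 5]
  [16, 17, 0, 10, 22]
  [20, 35, 18, 0, 38]
  [-5, 10, -7, -11, 0]
D(5):
  [0, 15, -2, -6, 18]
  [0, 0, -2, -6, 5]
  [16, 17, 0, 10, 22]
  [20, 35, 18, 0, 38]
  [-5, 10, -7, -11, 0]
Answer: C*[1][2] = -2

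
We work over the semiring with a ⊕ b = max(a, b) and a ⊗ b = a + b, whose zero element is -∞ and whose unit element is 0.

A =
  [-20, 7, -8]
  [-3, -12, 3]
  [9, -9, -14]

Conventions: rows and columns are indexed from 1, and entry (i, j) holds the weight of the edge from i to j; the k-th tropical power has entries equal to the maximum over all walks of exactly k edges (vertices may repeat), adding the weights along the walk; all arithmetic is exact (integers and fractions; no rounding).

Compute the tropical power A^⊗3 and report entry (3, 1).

A^⊗2:
  [4, -5, 10]
  [12, 4, -9]
  [-5, 16, 1]
A^⊗3:
  [19, 11, -2]
  [1, 19, 7]
  [13, 4, 19]
Key observation: the optimum is the walk 3->1->2->1, with weight 9 + 7 + (-3) = 13.
Optimal value attained by: walk 3->1->2->1.
Answer: (A^⊗3)[3][1] = 13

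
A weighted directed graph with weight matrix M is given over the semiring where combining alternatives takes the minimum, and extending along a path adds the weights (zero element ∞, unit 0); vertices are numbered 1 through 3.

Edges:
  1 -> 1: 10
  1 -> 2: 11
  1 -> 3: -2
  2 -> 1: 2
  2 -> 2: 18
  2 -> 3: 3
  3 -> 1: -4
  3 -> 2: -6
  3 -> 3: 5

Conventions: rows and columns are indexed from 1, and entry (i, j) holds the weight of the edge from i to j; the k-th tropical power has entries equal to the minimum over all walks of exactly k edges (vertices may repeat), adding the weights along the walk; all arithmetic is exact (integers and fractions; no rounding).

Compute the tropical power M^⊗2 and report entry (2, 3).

M^⊗2:
  [-6, -8, 3]
  [-1, -3, 0]
  [-4, -1, -6]
Key observation: the optimum is the walk 2->1->3, with weight 2 + (-2) = 0.
Optimal value attained by: walk 2->1->3.
Answer: (M^⊗2)[2][3] = 0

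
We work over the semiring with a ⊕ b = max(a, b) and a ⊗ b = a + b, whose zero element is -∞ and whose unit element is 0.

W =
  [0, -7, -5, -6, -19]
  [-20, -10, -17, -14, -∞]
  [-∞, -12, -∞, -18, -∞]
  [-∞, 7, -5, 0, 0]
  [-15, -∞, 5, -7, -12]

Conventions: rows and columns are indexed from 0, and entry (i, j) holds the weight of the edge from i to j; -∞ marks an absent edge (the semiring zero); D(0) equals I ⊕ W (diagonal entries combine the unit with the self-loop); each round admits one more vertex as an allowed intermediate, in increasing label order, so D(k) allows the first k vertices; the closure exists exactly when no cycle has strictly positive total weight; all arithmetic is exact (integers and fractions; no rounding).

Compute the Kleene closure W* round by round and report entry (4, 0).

D(0):
  [0, -7, -5, -6, -19]
  [-20, 0, -17, -14, -∞]
  [-∞, -12, 0, -18, -∞]
  [-∞, 7, -5, 0, 0]
  [-15, -∞, 5, -7, 0]
D(1):
  [0, -7, -5, -6, -19]
  [-20, 0, -17, -14, -39]
  [-∞, -12, 0, -18, -∞]
  [-∞, 7, -5, 0, 0]
  [-15, -22, 5, -7, 0]
D(2):
  [0, -7, -5, -6, -19]
  [-20, 0, -17, -14, -39]
  [-32, -12, 0, -18, -51]
  [-13, 7, -5, 0, 0]
  [-15, -22, 5, -7, 0]
D(3):
  [0, -7, -5, -6, -19]
  [-20, 0, -17, -14, -39]
  [-32, -12, 0, -18, -51]
  [-13, 7, -5, 0, 0]
  [-15, -7, 5, -7, 0]
D(4):
  [0, 1, -5, -6, -6]
  [-20, 0, -17, -14, -14]
  [-31, -11, 0, -18, -18]
  [-13, 7, -5, 0, 0]
  [-15, 0, 5, -7, 0]
D(5):
  [0, 1, -1, -6, -6]
  [-20, 0, -9, -14, -14]
  [-31, -11, 0, -18, -18]
  [-13, 7, 5, 0, 0]
  [-15, 0, 5, -7, 0]
Answer: W*[4][0] = -15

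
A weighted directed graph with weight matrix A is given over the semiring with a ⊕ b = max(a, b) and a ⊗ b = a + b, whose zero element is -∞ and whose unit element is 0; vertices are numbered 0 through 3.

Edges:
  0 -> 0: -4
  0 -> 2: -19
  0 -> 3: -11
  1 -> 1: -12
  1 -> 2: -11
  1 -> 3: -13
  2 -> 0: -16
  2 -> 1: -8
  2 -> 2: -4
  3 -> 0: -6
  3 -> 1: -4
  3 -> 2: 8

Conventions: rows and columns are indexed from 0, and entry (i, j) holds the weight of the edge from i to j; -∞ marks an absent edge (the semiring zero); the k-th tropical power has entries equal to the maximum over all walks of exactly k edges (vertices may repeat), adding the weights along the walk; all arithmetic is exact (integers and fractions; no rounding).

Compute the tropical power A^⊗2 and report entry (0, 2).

A^⊗2:
  [-8, -15, -3, -15]
  [-19, -17, -5, -25]
  [-20, -12, -8, -21]
  [-8, 0, 4, -17]
Key observation: the optimum is the walk 0->3->2, with weight (-11) + 8 = -3.
Optimal value attained by: walk 0->3->2.
Answer: (A^⊗2)[0][2] = -3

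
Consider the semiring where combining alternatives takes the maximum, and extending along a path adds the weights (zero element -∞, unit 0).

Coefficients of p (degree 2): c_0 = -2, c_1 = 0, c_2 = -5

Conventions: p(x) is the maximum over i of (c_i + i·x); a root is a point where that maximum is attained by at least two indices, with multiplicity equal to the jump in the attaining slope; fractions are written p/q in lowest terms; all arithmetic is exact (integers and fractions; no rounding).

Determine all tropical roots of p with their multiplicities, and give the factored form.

hull edge (i=0, c=-2) to (i=1, c=0): slope 2, span 1
hull edge (i=1, c=0) to (i=2, c=-5): slope -5, span 1
Factored form: p(x) = -5 ⊗ (x ⊕ (-2)) ⊗ (x ⊕ 5)
Answer: roots = -2 (mult 1), 5 (mult 1)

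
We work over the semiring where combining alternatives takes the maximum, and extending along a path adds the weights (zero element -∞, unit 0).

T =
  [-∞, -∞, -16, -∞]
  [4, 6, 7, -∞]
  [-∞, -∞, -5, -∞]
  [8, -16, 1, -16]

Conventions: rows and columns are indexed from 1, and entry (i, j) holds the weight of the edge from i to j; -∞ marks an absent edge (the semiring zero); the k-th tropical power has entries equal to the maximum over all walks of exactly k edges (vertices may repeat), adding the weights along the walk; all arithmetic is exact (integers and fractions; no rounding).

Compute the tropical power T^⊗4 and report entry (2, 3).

T^⊗2:
  [-∞, -∞, -21, -∞]
  [10, 12, 13, -∞]
  [-∞, -∞, -10, -∞]
  [-8, -10, -4, -32]
T^⊗3:
  [-∞, -∞, -26, -∞]
  [16, 18, 19, -∞]
  [-∞, -∞, -15, -∞]
  [-6, -4, -3, -48]
T^⊗4:
  [-∞, -∞, -31, -∞]
  [22, 24, 25, -∞]
  [-∞, -∞, -20, -∞]
  [0, 2, 3, -64]
Key observation: the optimum is the walk 2->2->2->2->3, with weight 6 + 6 + 6 + 7 = 25.
Optimal value attained by: walk 2->2->2->2->3.
Answer: (T^⊗4)[2][3] = 25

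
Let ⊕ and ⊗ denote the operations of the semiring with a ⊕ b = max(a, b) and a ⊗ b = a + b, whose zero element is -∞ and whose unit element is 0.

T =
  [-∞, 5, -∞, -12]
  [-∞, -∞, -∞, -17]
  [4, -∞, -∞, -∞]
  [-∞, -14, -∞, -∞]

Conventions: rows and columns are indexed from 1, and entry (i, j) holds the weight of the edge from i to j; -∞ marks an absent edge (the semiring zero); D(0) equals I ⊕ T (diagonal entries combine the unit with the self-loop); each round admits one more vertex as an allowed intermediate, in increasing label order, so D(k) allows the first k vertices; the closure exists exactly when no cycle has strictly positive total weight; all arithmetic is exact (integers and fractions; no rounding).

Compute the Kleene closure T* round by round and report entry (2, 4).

D(0):
  [0, 5, -∞, -12]
  [-∞, 0, -∞, -17]
  [4, -∞, 0, -∞]
  [-∞, -14, -∞, 0]
D(1):
  [0, 5, -∞, -12]
  [-∞, 0, -∞, -17]
  [4, 9, 0, -8]
  [-∞, -14, -∞, 0]
D(2):
  [0, 5, -∞, -12]
  [-∞, 0, -∞, -17]
  [4, 9, 0, -8]
  [-∞, -14, -∞, 0]
D(3):
  [0, 5, -∞, -12]
  [-∞, 0, -∞, -17]
  [4, 9, 0, -8]
  [-∞, -14, -∞, 0]
D(4):
  [0, 5, -∞, -12]
  [-∞, 0, -∞, -17]
  [4, 9, 0, -8]
  [-∞, -14, -∞, 0]
Answer: T*[2][4] = -17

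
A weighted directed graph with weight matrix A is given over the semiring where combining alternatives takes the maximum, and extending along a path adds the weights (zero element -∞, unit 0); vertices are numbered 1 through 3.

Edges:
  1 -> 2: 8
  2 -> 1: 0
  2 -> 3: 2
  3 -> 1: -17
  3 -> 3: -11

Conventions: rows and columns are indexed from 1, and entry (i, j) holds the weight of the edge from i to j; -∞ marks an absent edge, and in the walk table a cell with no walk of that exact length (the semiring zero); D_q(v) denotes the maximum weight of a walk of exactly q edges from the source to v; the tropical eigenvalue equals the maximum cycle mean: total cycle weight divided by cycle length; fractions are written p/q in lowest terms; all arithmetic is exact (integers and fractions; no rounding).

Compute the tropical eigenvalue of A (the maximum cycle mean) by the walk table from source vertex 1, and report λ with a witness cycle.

q=0: [0, -∞, -∞]
q=1: [-∞, 8, -∞]
q=2: [8, -∞, 10]
q=3: [-7, 16, -1]
Optimal cycle mean attained by: cycle 1->2->1, total 8 + 0, length 2.
Answer: λ = 4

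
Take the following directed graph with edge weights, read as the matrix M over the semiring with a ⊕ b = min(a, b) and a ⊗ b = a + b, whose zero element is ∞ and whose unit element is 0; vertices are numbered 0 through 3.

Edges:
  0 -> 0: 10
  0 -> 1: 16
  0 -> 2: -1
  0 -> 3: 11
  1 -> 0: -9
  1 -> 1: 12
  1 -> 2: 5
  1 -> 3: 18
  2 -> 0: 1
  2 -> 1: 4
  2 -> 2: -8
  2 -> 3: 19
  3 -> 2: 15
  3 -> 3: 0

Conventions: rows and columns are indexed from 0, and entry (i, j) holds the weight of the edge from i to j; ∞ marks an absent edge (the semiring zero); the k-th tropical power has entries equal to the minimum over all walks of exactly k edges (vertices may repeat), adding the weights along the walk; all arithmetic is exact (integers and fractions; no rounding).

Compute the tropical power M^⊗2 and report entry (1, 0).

M^⊗2:
  [0, 3, -9, 11]
  [1, 7, -10, 2]
  [-7, -4, -16, 11]
  [16, 19, 7, 0]
Key observation: the optimum is the walk 1->0->0, with weight (-9) + 10 = 1.
Optimal value attained by: walk 1->0->0.
Answer: (M^⊗2)[1][0] = 1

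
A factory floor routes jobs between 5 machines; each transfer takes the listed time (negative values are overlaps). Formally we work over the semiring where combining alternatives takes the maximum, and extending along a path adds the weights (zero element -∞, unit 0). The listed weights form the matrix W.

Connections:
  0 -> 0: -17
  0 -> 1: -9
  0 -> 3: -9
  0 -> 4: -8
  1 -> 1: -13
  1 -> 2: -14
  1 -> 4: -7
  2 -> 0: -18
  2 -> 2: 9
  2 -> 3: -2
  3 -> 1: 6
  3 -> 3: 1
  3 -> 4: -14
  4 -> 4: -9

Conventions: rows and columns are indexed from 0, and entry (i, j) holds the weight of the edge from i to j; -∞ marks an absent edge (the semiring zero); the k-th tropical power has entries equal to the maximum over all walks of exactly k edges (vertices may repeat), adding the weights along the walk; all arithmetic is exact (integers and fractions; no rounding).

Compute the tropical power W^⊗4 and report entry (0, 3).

W^⊗2:
  [-34, -3, -23, -8, -16]
  [-32, -26, -5, -16, -16]
  [-9, 4, 18, 7, -16]
  [-∞, 7, -8, 2, -1]
  [-∞, -∞, -∞, -∞, -18]
W^⊗3:
  [-41, -2, -14, -7, -10]
  [-23, -10, 4, -7, -25]
  [0, 13, 27, 16, -3]
  [-26, 8, 1, 3, 0]
  [-∞, -∞, -∞, -∞, -27]
W^⊗4:
  [-32, -1, -5, -6, -9]
  [-14, -1, 13, 2, -17]
  [9, 22, 36, 25, 6]
  [-17, 9, 10, 4, 1]
  [-∞, -∞, -∞, -∞, -36]
Key observation: the optimum is the walk 0->3->3->3->3, with weight (-9) + 1 + 1 + 1 = -6.
Optimal value attained by: walk 0->3->3->3->3.
Answer: (W^⊗4)[0][3] = -6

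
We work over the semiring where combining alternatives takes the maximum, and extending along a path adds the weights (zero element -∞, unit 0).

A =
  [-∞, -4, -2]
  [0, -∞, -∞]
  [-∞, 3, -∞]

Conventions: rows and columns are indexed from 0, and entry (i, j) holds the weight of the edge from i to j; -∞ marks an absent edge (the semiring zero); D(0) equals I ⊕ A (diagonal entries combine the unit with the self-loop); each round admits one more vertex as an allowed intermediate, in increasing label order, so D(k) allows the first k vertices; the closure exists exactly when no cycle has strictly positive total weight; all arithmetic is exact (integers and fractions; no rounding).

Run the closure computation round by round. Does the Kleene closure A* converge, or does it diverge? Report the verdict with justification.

D(0):
  [0, -4, -2]
  [0, 0, -∞]
  [-∞, 3, 0]
D(1):
  [0, -4, -2]
  [0, 0, -2]
  [-∞, 3, 0]
Detection: at round 2, diagonal entry (2, 2) turns strictly positive.
Key observation: the cycle 2->1->0->2 has total weight 3 + 0 + (-2), which is strictly positive.
Answer: DIVERGES — positive cycle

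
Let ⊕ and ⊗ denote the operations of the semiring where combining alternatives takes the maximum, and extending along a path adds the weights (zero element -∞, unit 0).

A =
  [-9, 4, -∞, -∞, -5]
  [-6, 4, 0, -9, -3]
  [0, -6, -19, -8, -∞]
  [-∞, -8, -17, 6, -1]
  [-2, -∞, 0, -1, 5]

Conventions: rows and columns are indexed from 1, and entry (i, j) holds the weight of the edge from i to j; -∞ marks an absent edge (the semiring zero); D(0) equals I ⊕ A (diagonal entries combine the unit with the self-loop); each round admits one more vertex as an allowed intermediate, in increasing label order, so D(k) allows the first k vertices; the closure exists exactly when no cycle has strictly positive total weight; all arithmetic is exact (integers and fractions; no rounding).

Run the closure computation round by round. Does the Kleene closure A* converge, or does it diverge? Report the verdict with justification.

Detection: at round 0, diagonal entry (2, 2) turns strictly positive.
Key observation: the cycle 2->2 has total weight 4, which is strictly positive.
Answer: DIVERGES — positive cycle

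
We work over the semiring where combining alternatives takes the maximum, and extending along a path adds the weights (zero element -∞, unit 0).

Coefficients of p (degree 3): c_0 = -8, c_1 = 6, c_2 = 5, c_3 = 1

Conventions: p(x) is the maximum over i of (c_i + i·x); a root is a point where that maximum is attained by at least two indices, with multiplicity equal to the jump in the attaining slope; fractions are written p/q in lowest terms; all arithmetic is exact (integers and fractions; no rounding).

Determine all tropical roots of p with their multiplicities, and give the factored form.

hull edge (i=0, c=-8) to (i=1, c=6): slope 14, span 1
hull edge (i=1, c=6) to (i=2, c=5): slope -1, span 1
hull edge (i=2, c=5) to (i=3, c=1): slope -4, span 1
Factored form: p(x) = 1 ⊗ (x ⊕ (-14)) ⊗ (x ⊕ 1) ⊗ (x ⊕ 4)
Answer: roots = -14 (mult 1), 1 (mult 1), 4 (mult 1)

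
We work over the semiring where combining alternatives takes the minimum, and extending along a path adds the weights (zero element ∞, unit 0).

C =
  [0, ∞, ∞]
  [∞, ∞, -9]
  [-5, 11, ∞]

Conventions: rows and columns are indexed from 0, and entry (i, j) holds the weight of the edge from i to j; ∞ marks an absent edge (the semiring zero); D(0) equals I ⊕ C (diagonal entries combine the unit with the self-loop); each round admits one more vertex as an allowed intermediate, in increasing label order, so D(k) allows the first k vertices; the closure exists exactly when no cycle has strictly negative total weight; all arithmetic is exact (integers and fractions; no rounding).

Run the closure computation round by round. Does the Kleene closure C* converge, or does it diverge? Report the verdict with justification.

D(0):
  [0, ∞, ∞]
  [∞, 0, -9]
  [-5, 11, 0]
D(1):
  [0, ∞, ∞]
  [∞, 0, -9]
  [-5, 11, 0]
D(2):
  [0, ∞, ∞]
  [∞, 0, -9]
  [-5, 11, 0]
D(3):
  [0, ∞, ∞]
  [-14, 0, -9]
  [-5, 11, 0]
Key observation: every diagonal entry stays at the unit through all rounds, so no improving cycle exists.
Answer: CONVERGES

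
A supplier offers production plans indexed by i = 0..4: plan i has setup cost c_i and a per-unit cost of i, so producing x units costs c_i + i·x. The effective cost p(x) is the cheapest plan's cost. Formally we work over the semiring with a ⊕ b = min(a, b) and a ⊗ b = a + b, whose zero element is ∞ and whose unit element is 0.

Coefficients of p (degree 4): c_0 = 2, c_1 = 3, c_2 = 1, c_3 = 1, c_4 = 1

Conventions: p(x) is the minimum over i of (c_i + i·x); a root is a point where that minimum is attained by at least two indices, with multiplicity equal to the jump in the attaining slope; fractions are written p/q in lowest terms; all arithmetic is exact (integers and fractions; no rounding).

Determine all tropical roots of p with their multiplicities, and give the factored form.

hull edge (i=0, c=2) to (i=2, c=1): slope -1/2, span 2
hull edge (i=2, c=1) to (i=4, c=1): slope 0, span 2
Factored form: p(x) = 1 ⊗ (x ⊕ 0) ⊗ (x ⊕ 0) ⊗ (x ⊕ 1/2) ⊗ (x ⊕ 1/2)
Answer: roots = 0 (mult 2), 1/2 (mult 2)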